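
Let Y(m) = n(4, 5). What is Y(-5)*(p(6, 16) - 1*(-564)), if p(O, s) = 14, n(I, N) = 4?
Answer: 2312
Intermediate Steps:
Y(m) = 4
Y(-5)*(p(6, 16) - 1*(-564)) = 4*(14 - 1*(-564)) = 4*(14 + 564) = 4*578 = 2312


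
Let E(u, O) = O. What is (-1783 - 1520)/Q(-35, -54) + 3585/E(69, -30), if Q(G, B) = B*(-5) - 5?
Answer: -69941/530 ≈ -131.96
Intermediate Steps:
Q(G, B) = -5 - 5*B (Q(G, B) = -5*B - 5 = -5 - 5*B)
(-1783 - 1520)/Q(-35, -54) + 3585/E(69, -30) = (-1783 - 1520)/(-5 - 5*(-54)) + 3585/(-30) = -3303/(-5 + 270) + 3585*(-1/30) = -3303/265 - 239/2 = -69941/530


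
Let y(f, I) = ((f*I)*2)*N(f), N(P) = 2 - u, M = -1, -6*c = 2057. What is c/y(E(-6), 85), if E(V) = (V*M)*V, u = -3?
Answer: 121/10800 ≈ 0.011204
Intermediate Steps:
c = -2057/6 (c = -⅙*2057 = -2057/6 ≈ -342.83)
E(V) = -V² (E(V) = (V*(-1))*V = (-V)*V = -V²)
N(P) = 5 (N(P) = 2 - 1*(-3) = 2 + 3 = 5)
y(f, I) = 10*I*f (y(f, I) = ((f*I)*2)*5 = ((I*f)*2)*5 = (2*I*f)*5 = 10*I*f)
c/y(E(-6), 85) = -2057/(6*(10*85*(-1*(-6)²))) = -2057/(6*(10*85*(-1*36))) = -2057/(6*(10*85*(-36))) = -2057/6/(-30600) = -2057/6*(-1/30600) = 121/10800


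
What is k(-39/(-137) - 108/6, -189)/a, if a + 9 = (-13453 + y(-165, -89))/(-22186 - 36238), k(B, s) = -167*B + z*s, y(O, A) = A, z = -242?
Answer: -64961791660/11696923 ≈ -5553.8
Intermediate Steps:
k(B, s) = -242*s - 167*B (k(B, s) = -167*B - 242*s = -242*s - 167*B)
a = -256137/29212 (a = -9 + (-13453 - 89)/(-22186 - 36238) = -9 - 13542/(-58424) = -9 - 13542*(-1/58424) = -9 + 6771/29212 = -256137/29212 ≈ -8.7682)
k(-39/(-137) - 108/6, -189)/a = (-242*(-189) - 167*(-39/(-137) - 108/6))/(-256137/29212) = (45738 - 167*(-39*(-1/137) - 108*1/6))*(-29212/256137) = (45738 - 167*(39/137 - 18))*(-29212/256137) = (45738 - 167*(-2427/137))*(-29212/256137) = (45738 + 405309/137)*(-29212/256137) = (6671415/137)*(-29212/256137) = -64961791660/11696923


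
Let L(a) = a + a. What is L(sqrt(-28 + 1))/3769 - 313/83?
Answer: -313/83 + 6*I*sqrt(3)/3769 ≈ -3.7711 + 0.0027573*I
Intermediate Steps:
L(a) = 2*a
L(sqrt(-28 + 1))/3769 - 313/83 = (2*sqrt(-28 + 1))/3769 - 313/83 = (2*sqrt(-27))*(1/3769) - 313*1/83 = (2*(3*I*sqrt(3)))*(1/3769) - 313/83 = (6*I*sqrt(3))*(1/3769) - 313/83 = 6*I*sqrt(3)/3769 - 313/83 = -313/83 + 6*I*sqrt(3)/3769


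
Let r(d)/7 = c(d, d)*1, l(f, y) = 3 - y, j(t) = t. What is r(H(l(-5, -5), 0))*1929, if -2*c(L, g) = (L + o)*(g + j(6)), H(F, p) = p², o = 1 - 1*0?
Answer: -40509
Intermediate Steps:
o = 1 (o = 1 + 0 = 1)
c(L, g) = -(1 + L)*(6 + g)/2 (c(L, g) = -(L + 1)*(g + 6)/2 = -(1 + L)*(6 + g)/2)
r(d) = -21 - 49*d/2 - 7*d²/2 (r(d) = 7*((-3 - 3*d - d/2 - d*d/2)*1) = 7*((-3 - 3*d - d/2 - d²/2)*1) = 7*((-3 - 7*d/2 - d²/2)*1) = 7*(-3 - 7*d/2 - d²/2) = -21 - 49*d/2 - 7*d²/2)
r(H(l(-5, -5), 0))*1929 = (-21 - 49/2*0² - 7*(0²)²/2)*1929 = (-21 - 49/2*0 - 7/2*0²)*1929 = (-21 + 0 - 7/2*0)*1929 = (-21 + 0 + 0)*1929 = -21*1929 = -40509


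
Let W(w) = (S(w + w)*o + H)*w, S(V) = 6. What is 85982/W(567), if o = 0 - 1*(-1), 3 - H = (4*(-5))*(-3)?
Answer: -85982/28917 ≈ -2.9734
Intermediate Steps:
H = -57 (H = 3 - 4*(-5)*(-3) = 3 - (-20)*(-3) = 3 - 1*60 = 3 - 60 = -57)
o = 1 (o = 0 + 1 = 1)
W(w) = -51*w (W(w) = (6*1 - 57)*w = (6 - 57)*w = -51*w)
85982/W(567) = 85982/((-51*567)) = 85982/(-28917) = 85982*(-1/28917) = -85982/28917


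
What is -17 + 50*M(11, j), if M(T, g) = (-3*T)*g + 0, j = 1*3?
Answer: -4967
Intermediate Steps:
j = 3
M(T, g) = -3*T*g (M(T, g) = -3*T*g + 0 = -3*T*g)
-17 + 50*M(11, j) = -17 + 50*(-3*11*3) = -17 + 50*(-99) = -17 - 4950 = -4967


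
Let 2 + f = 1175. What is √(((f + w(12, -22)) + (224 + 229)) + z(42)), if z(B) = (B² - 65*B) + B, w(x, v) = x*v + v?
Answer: 4*√26 ≈ 20.396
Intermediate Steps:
f = 1173 (f = -2 + 1175 = 1173)
w(x, v) = v + v*x (w(x, v) = v*x + v = v + v*x)
z(B) = B² - 64*B
√(((f + w(12, -22)) + (224 + 229)) + z(42)) = √(((1173 - 22*(1 + 12)) + (224 + 229)) + 42*(-64 + 42)) = √(((1173 - 22*13) + 453) + 42*(-22)) = √(((1173 - 286) + 453) - 924) = √((887 + 453) - 924) = √(1340 - 924) = √416 = 4*√26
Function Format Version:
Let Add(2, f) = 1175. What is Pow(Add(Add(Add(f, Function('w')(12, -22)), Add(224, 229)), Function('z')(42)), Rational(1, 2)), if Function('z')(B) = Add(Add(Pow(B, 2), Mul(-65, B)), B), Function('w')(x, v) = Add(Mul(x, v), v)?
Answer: Mul(4, Pow(26, Rational(1, 2))) ≈ 20.396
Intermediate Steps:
f = 1173 (f = Add(-2, 1175) = 1173)
Function('w')(x, v) = Add(v, Mul(v, x)) (Function('w')(x, v) = Add(Mul(v, x), v) = Add(v, Mul(v, x)))
Function('z')(B) = Add(Pow(B, 2), Mul(-64, B))
Pow(Add(Add(Add(f, Function('w')(12, -22)), Add(224, 229)), Function('z')(42)), Rational(1, 2)) = Pow(Add(Add(Add(1173, Mul(-22, Add(1, 12))), Add(224, 229)), Mul(42, Add(-64, 42))), Rational(1, 2)) = Pow(Add(Add(Add(1173, Mul(-22, 13)), 453), Mul(42, -22)), Rational(1, 2)) = Pow(Add(Add(Add(1173, -286), 453), -924), Rational(1, 2)) = Pow(Add(Add(887, 453), -924), Rational(1, 2)) = Pow(Add(1340, -924), Rational(1, 2)) = Pow(416, Rational(1, 2)) = Mul(4, Pow(26, Rational(1, 2)))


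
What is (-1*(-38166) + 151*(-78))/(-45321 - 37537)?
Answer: -13194/41429 ≈ -0.31847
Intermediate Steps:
(-1*(-38166) + 151*(-78))/(-45321 - 37537) = (38166 - 11778)/(-82858) = 26388*(-1/82858) = -13194/41429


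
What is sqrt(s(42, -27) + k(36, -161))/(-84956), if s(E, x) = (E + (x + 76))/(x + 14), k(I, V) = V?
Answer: -I*sqrt(42)/42478 ≈ -0.00015257*I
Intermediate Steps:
s(E, x) = (76 + E + x)/(14 + x) (s(E, x) = (E + (76 + x))/(14 + x) = (76 + E + x)/(14 + x))
sqrt(s(42, -27) + k(36, -161))/(-84956) = sqrt((76 + 42 - 27)/(14 - 27) - 161)/(-84956) = sqrt(91/(-13) - 161)*(-1/84956) = sqrt(-1/13*91 - 161)*(-1/84956) = sqrt(-7 - 161)*(-1/84956) = sqrt(-168)*(-1/84956) = (2*I*sqrt(42))*(-1/84956) = -I*sqrt(42)/42478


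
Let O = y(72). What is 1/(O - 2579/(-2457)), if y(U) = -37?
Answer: -2457/88330 ≈ -0.027816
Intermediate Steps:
O = -37
1/(O - 2579/(-2457)) = 1/(-37 - 2579/(-2457)) = 1/(-37 - 2579*(-1/2457)) = 1/(-37 + 2579/2457) = 1/(-88330/2457) = -2457/88330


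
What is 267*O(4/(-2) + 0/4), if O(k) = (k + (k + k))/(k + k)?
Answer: 801/2 ≈ 400.50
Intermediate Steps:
O(k) = 3/2 (O(k) = (k + 2*k)/((2*k)) = (3*k)*(1/(2*k)) = 3/2)
267*O(4/(-2) + 0/4) = 267*(3/2) = 801/2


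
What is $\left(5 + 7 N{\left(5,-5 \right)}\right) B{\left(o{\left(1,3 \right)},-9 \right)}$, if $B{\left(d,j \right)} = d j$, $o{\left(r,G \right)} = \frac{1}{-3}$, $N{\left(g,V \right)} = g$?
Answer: $120$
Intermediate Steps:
$o{\left(r,G \right)} = - \frac{1}{3}$
$\left(5 + 7 N{\left(5,-5 \right)}\right) B{\left(o{\left(1,3 \right)},-9 \right)} = \left(5 + 7 \cdot 5\right) \left(\left(- \frac{1}{3}\right) \left(-9\right)\right) = \left(5 + 35\right) 3 = 40 \cdot 3 = 120$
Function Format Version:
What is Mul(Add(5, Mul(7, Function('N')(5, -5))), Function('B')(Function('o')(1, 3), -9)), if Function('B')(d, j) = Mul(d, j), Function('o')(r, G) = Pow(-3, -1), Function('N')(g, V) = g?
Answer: 120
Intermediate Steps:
Function('o')(r, G) = Rational(-1, 3)
Mul(Add(5, Mul(7, Function('N')(5, -5))), Function('B')(Function('o')(1, 3), -9)) = Mul(Add(5, Mul(7, 5)), Mul(Rational(-1, 3), -9)) = Mul(Add(5, 35), 3) = Mul(40, 3) = 120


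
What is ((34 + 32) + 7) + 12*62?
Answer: 817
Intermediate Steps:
((34 + 32) + 7) + 12*62 = (66 + 7) + 744 = 73 + 744 = 817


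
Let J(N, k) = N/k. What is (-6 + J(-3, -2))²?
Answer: 81/4 ≈ 20.250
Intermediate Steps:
(-6 + J(-3, -2))² = (-6 - 3/(-2))² = (-6 - 3*(-½))² = (-6 + 3/2)² = (-9/2)² = 81/4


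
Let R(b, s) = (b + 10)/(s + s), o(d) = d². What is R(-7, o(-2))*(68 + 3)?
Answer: 213/8 ≈ 26.625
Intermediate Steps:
R(b, s) = (10 + b)/(2*s) (R(b, s) = (10 + b)/((2*s)) = (10 + b)*(1/(2*s)) = (10 + b)/(2*s))
R(-7, o(-2))*(68 + 3) = ((10 - 7)/(2*((-2)²)))*(68 + 3) = ((½)*3/4)*71 = ((½)*(¼)*3)*71 = (3/8)*71 = 213/8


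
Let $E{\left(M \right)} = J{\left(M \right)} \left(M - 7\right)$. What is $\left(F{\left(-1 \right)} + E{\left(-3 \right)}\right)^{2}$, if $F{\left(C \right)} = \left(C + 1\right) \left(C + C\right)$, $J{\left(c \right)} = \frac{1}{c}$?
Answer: $\frac{100}{9} \approx 11.111$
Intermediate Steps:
$F{\left(C \right)} = 2 C \left(1 + C\right)$ ($F{\left(C \right)} = \left(1 + C\right) 2 C = 2 C \left(1 + C\right)$)
$E{\left(M \right)} = \frac{-7 + M}{M}$ ($E{\left(M \right)} = \frac{M - 7}{M} = \frac{-7 + M}{M}$)
$\left(F{\left(-1 \right)} + E{\left(-3 \right)}\right)^{2} = \left(2 \left(-1\right) \left(1 - 1\right) + \frac{-7 - 3}{-3}\right)^{2} = \left(2 \left(-1\right) 0 - - \frac{10}{3}\right)^{2} = \left(0 + \frac{10}{3}\right)^{2} = \left(\frac{10}{3}\right)^{2} = \frac{100}{9}$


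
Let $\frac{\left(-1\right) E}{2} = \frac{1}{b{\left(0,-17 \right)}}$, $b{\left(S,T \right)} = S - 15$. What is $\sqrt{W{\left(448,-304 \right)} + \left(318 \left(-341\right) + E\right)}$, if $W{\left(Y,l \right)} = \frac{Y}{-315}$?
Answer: $\frac{2 i \sqrt{6099710}}{15} \approx 329.3 i$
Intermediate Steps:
$W{\left(Y,l \right)} = - \frac{Y}{315}$ ($W{\left(Y,l \right)} = Y \left(- \frac{1}{315}\right) = - \frac{Y}{315}$)
$b{\left(S,T \right)} = -15 + S$
$E = \frac{2}{15}$ ($E = - \frac{2}{-15 + 0} = - \frac{2}{-15} = \left(-2\right) \left(- \frac{1}{15}\right) = \frac{2}{15} \approx 0.13333$)
$\sqrt{W{\left(448,-304 \right)} + \left(318 \left(-341\right) + E\right)} = \sqrt{\left(- \frac{1}{315}\right) 448 + \left(318 \left(-341\right) + \frac{2}{15}\right)} = \sqrt{- \frac{64}{45} + \left(-108438 + \frac{2}{15}\right)} = \sqrt{- \frac{64}{45} - \frac{1626568}{15}} = \sqrt{- \frac{4879768}{45}} = \frac{2 i \sqrt{6099710}}{15}$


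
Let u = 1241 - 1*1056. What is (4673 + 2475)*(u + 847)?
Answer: 7376736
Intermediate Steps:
u = 185 (u = 1241 - 1056 = 185)
(4673 + 2475)*(u + 847) = (4673 + 2475)*(185 + 847) = 7148*1032 = 7376736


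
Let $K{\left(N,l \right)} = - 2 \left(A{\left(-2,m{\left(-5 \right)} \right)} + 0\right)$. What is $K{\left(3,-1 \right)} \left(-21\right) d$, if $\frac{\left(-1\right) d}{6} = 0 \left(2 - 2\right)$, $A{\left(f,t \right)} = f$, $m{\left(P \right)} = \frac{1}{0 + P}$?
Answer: $0$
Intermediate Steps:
$m{\left(P \right)} = \frac{1}{P}$
$d = 0$ ($d = - 6 \cdot 0 \left(2 - 2\right) = - 6 \cdot 0 \cdot 0 = \left(-6\right) 0 = 0$)
$K{\left(N,l \right)} = 4$ ($K{\left(N,l \right)} = - 2 \left(-2 + 0\right) = \left(-2\right) \left(-2\right) = 4$)
$K{\left(3,-1 \right)} \left(-21\right) d = 4 \left(-21\right) 0 = \left(-84\right) 0 = 0$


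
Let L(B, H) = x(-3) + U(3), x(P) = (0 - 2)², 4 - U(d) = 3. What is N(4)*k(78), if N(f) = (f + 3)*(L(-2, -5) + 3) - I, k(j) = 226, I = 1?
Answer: 12430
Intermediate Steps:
U(d) = 1 (U(d) = 4 - 1*3 = 4 - 3 = 1)
x(P) = 4 (x(P) = (-2)² = 4)
L(B, H) = 5 (L(B, H) = 4 + 1 = 5)
N(f) = 23 + 8*f (N(f) = (f + 3)*(5 + 3) - 1*1 = (3 + f)*8 - 1 = (24 + 8*f) - 1 = 23 + 8*f)
N(4)*k(78) = (23 + 8*4)*226 = (23 + 32)*226 = 55*226 = 12430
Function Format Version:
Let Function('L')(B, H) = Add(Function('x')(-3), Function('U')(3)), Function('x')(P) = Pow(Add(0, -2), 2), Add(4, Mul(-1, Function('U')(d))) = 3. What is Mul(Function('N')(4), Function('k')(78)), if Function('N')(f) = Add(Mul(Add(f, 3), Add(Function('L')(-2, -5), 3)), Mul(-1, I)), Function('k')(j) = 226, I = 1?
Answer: 12430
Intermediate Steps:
Function('U')(d) = 1 (Function('U')(d) = Add(4, Mul(-1, 3)) = Add(4, -3) = 1)
Function('x')(P) = 4 (Function('x')(P) = Pow(-2, 2) = 4)
Function('L')(B, H) = 5 (Function('L')(B, H) = Add(4, 1) = 5)
Function('N')(f) = Add(23, Mul(8, f)) (Function('N')(f) = Add(Mul(Add(f, 3), Add(5, 3)), Mul(-1, 1)) = Add(Mul(Add(3, f), 8), -1) = Add(Add(24, Mul(8, f)), -1) = Add(23, Mul(8, f)))
Mul(Function('N')(4), Function('k')(78)) = Mul(Add(23, Mul(8, 4)), 226) = Mul(Add(23, 32), 226) = Mul(55, 226) = 12430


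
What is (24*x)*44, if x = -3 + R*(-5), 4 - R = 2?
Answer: -13728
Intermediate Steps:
R = 2 (R = 4 - 1*2 = 4 - 2 = 2)
x = -13 (x = -3 + 2*(-5) = -3 - 10 = -13)
(24*x)*44 = (24*(-13))*44 = -312*44 = -13728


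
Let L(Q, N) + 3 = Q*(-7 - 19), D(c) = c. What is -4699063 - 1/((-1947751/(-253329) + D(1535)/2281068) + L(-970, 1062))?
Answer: -22831738372774689326071/4858785330731269 ≈ -4.6991e+6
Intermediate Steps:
L(Q, N) = -3 - 26*Q (L(Q, N) = -3 + Q*(-7 - 19) = -3 + Q*(-26) = -3 - 26*Q)
-4699063 - 1/((-1947751/(-253329) + D(1535)/2281068) + L(-970, 1062)) = -4699063 - 1/((-1947751/(-253329) + 1535/2281068) + (-3 - 26*(-970))) = -4699063 - 1/((-1947751*(-1/253329) + 1535*(1/2281068)) + (-3 + 25220)) = -4699063 - 1/((1947751/253329 + 1535/2281068) + 25217) = -4699063 - 1/(1481113779361/192620225124 + 25217) = -4699063 - 1/4858785330731269/192620225124 = -4699063 - 1*192620225124/4858785330731269 = -4699063 - 192620225124/4858785330731269 = -22831738372774689326071/4858785330731269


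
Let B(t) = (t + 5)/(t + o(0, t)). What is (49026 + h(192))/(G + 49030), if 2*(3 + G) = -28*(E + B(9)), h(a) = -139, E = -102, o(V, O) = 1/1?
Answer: 244435/252177 ≈ 0.96930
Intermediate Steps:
o(V, O) = 1 (o(V, O) = 1*1 = 1)
B(t) = (5 + t)/(1 + t) (B(t) = (t + 5)/(t + 1) = (5 + t)/(1 + t))
G = 7027/5 (G = -3 + (-28*(-102 + (5 + 9)/(1 + 9)))/2 = -3 + (-28*(-102 + 14/10))/2 = -3 + (-28*(-102 + (⅒)*14))/2 = -3 + (-28*(-102 + 7/5))/2 = -3 + (-28*(-503/5))/2 = -3 + (½)*(14084/5) = -3 + 7042/5 = 7027/5 ≈ 1405.4)
(49026 + h(192))/(G + 49030) = (49026 - 139)/(7027/5 + 49030) = 48887/(252177/5) = 48887*(5/252177) = 244435/252177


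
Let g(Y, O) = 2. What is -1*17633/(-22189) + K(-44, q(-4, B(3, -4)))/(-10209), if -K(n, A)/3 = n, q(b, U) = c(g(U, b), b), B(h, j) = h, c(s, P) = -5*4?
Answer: 59028783/75509167 ≈ 0.78174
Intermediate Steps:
c(s, P) = -20
q(b, U) = -20
K(n, A) = -3*n
-1*17633/(-22189) + K(-44, q(-4, B(3, -4)))/(-10209) = -1*17633/(-22189) - 3*(-44)/(-10209) = -17633*(-1/22189) + 132*(-1/10209) = 17633/22189 - 44/3403 = 59028783/75509167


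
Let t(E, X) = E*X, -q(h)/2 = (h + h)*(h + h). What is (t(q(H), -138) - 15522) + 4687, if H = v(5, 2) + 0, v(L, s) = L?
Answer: 16765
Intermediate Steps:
H = 5 (H = 5 + 0 = 5)
q(h) = -8*h² (q(h) = -2*(h + h)*(h + h) = -2*2*h*2*h = -8*h²)
(t(q(H), -138) - 15522) + 4687 = (-8*5²*(-138) - 15522) + 4687 = (-8*25*(-138) - 15522) + 4687 = (-200*(-138) - 15522) + 4687 = (27600 - 15522) + 4687 = 12078 + 4687 = 16765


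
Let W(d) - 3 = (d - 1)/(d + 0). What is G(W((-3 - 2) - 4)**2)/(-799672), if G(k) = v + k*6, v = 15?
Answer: -3143/21591144 ≈ -0.00014557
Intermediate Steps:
W(d) = 3 + (-1 + d)/d (W(d) = 3 + (d - 1)/(d + 0) = 3 + (-1 + d)/d)
G(k) = 15 + 6*k (G(k) = 15 + k*6 = 15 + 6*k)
G(W((-3 - 2) - 4)**2)/(-799672) = (15 + 6*(4 - 1/((-3 - 2) - 4))**2)/(-799672) = (15 + 6*(4 - 1/(-5 - 4))**2)*(-1/799672) = (15 + 6*(4 - 1/(-9))**2)*(-1/799672) = (15 + 6*(4 - 1*(-1/9))**2)*(-1/799672) = (15 + 6*(4 + 1/9)**2)*(-1/799672) = (15 + 6*(37/9)**2)*(-1/799672) = (15 + 6*(1369/81))*(-1/799672) = (15 + 2738/27)*(-1/799672) = (3143/27)*(-1/799672) = -3143/21591144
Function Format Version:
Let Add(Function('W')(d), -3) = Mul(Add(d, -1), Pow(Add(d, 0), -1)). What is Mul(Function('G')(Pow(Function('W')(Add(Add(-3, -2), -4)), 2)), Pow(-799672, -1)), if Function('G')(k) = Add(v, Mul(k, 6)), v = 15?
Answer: Rational(-3143, 21591144) ≈ -0.00014557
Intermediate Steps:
Function('W')(d) = Add(3, Mul(Pow(d, -1), Add(-1, d))) (Function('W')(d) = Add(3, Mul(Add(d, -1), Pow(Add(d, 0), -1))) = Add(3, Mul(Add(-1, d), Pow(d, -1))) = Add(3, Mul(Pow(d, -1), Add(-1, d))))
Function('G')(k) = Add(15, Mul(6, k)) (Function('G')(k) = Add(15, Mul(k, 6)) = Add(15, Mul(6, k)))
Mul(Function('G')(Pow(Function('W')(Add(Add(-3, -2), -4)), 2)), Pow(-799672, -1)) = Mul(Add(15, Mul(6, Pow(Add(4, Mul(-1, Pow(Add(Add(-3, -2), -4), -1))), 2))), Pow(-799672, -1)) = Mul(Add(15, Mul(6, Pow(Add(4, Mul(-1, Pow(Add(-5, -4), -1))), 2))), Rational(-1, 799672)) = Mul(Add(15, Mul(6, Pow(Add(4, Mul(-1, Pow(-9, -1))), 2))), Rational(-1, 799672)) = Mul(Add(15, Mul(6, Pow(Add(4, Mul(-1, Rational(-1, 9))), 2))), Rational(-1, 799672)) = Mul(Add(15, Mul(6, Pow(Add(4, Rational(1, 9)), 2))), Rational(-1, 799672)) = Mul(Add(15, Mul(6, Pow(Rational(37, 9), 2))), Rational(-1, 799672)) = Mul(Add(15, Mul(6, Rational(1369, 81))), Rational(-1, 799672)) = Mul(Add(15, Rational(2738, 27)), Rational(-1, 799672)) = Mul(Rational(3143, 27), Rational(-1, 799672)) = Rational(-3143, 21591144)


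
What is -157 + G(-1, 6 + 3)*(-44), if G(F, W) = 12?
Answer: -685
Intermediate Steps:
-157 + G(-1, 6 + 3)*(-44) = -157 + 12*(-44) = -157 - 528 = -685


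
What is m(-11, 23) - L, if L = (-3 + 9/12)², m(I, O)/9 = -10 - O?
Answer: -4833/16 ≈ -302.06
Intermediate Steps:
m(I, O) = -90 - 9*O (m(I, O) = 9*(-10 - O) = -90 - 9*O)
L = 81/16 (L = (-3 + 9*(1/12))² = (-3 + ¾)² = (-9/4)² = 81/16 ≈ 5.0625)
m(-11, 23) - L = (-90 - 9*23) - 1*81/16 = (-90 - 207) - 81/16 = -297 - 81/16 = -4833/16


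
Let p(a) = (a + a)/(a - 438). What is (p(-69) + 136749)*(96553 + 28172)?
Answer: 2882472952575/169 ≈ 1.7056e+10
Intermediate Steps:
p(a) = 2*a/(-438 + a) (p(a) = (2*a)/(-438 + a) = 2*a/(-438 + a))
(p(-69) + 136749)*(96553 + 28172) = (2*(-69)/(-438 - 69) + 136749)*(96553 + 28172) = (2*(-69)/(-507) + 136749)*124725 = (2*(-69)*(-1/507) + 136749)*124725 = (46/169 + 136749)*124725 = (23110627/169)*124725 = 2882472952575/169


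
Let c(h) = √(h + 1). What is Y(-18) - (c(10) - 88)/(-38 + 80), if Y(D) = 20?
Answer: 464/21 - √11/42 ≈ 22.016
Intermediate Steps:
c(h) = √(1 + h)
Y(-18) - (c(10) - 88)/(-38 + 80) = 20 - (√(1 + 10) - 88)/(-38 + 80) = 20 - (√11 - 88)/42 = 20 - (-88 + √11)/42 = 20 - (-44/21 + √11/42) = 20 + (44/21 - √11/42) = 464/21 - √11/42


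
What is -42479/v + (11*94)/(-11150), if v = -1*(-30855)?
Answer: -50554492/34403325 ≈ -1.4695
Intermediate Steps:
v = 30855
-42479/v + (11*94)/(-11150) = -42479/30855 + (11*94)/(-11150) = -42479*1/30855 + 1034*(-1/11150) = -42479/30855 - 517/5575 = -50554492/34403325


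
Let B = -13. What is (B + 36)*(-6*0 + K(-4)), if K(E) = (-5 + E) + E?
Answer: -299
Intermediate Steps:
K(E) = -5 + 2*E
(B + 36)*(-6*0 + K(-4)) = (-13 + 36)*(-6*0 + (-5 + 2*(-4))) = 23*(0 + (-5 - 8)) = 23*(0 - 13) = 23*(-13) = -299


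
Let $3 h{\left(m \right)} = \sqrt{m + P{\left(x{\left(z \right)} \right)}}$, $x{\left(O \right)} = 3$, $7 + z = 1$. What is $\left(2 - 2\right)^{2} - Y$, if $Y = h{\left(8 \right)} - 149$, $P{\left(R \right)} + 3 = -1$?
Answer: $\frac{445}{3} \approx 148.33$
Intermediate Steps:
$z = -6$ ($z = -7 + 1 = -6$)
$P{\left(R \right)} = -4$ ($P{\left(R \right)} = -3 - 1 = -4$)
$h{\left(m \right)} = \frac{\sqrt{-4 + m}}{3}$ ($h{\left(m \right)} = \frac{\sqrt{m - 4}}{3} = \frac{\sqrt{-4 + m}}{3}$)
$Y = - \frac{445}{3}$ ($Y = \frac{\sqrt{-4 + 8}}{3} - 149 = \frac{\sqrt{4}}{3} - 149 = \frac{1}{3} \cdot 2 - 149 = \frac{2}{3} - 149 = - \frac{445}{3} \approx -148.33$)
$\left(2 - 2\right)^{2} - Y = \left(2 - 2\right)^{2} - - \frac{445}{3} = 0^{2} + \frac{445}{3} = 0 + \frac{445}{3} = \frac{445}{3}$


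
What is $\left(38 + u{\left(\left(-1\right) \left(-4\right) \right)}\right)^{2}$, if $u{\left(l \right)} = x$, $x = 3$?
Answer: $1681$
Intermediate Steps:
$u{\left(l \right)} = 3$
$\left(38 + u{\left(\left(-1\right) \left(-4\right) \right)}\right)^{2} = \left(38 + 3\right)^{2} = 41^{2} = 1681$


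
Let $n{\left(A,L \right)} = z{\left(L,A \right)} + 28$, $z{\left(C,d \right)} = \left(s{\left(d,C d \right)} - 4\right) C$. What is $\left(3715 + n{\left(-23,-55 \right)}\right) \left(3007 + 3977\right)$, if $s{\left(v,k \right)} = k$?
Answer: $-458234208$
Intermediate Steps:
$z{\left(C,d \right)} = C \left(-4 + C d\right)$ ($z{\left(C,d \right)} = \left(C d - 4\right) C = \left(-4 + C d\right) C = C \left(-4 + C d\right)$)
$n{\left(A,L \right)} = 28 + L \left(-4 + A L\right)$ ($n{\left(A,L \right)} = L \left(-4 + L A\right) + 28 = L \left(-4 + A L\right) + 28 = 28 + L \left(-4 + A L\right)$)
$\left(3715 + n{\left(-23,-55 \right)}\right) \left(3007 + 3977\right) = \left(3715 + \left(28 - 55 \left(-4 - -1265\right)\right)\right) \left(3007 + 3977\right) = \left(3715 + \left(28 - 55 \left(-4 + 1265\right)\right)\right) 6984 = \left(3715 + \left(28 - 69355\right)\right) 6984 = \left(3715 - 69327\right) 6984 = \left(-65612\right) 6984 = -458234208$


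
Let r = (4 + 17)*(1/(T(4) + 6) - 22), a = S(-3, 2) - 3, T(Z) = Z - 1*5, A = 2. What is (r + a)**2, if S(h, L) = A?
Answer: 5262436/25 ≈ 2.1050e+5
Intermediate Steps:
T(Z) = -5 + Z (T(Z) = Z - 5 = -5 + Z)
S(h, L) = 2
a = -1 (a = 2 - 3 = -1)
r = -2289/5 (r = (4 + 17)*(1/((-5 + 4) + 6) - 22) = 21*(1/(-1 + 6) - 22) = 21*(1/5 - 22) = 21*(-109/5) = -2289/5 ≈ -457.80)
(r + a)**2 = (-2289/5 - 1)**2 = (-2294/5)**2 = 5262436/25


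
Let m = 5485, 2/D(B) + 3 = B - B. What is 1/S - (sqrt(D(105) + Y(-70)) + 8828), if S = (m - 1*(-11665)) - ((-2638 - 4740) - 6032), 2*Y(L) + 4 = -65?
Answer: -269783679/30560 - I*sqrt(1266)/6 ≈ -8828.0 - 5.9301*I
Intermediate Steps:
Y(L) = -69/2 (Y(L) = -2 + (1/2)*(-65) = -2 - 65/2 = -69/2)
D(B) = -2/3 (D(B) = 2/(-3 + (B - B)) = 2/(-3 + 0) = 2/(-3) = 2*(-1/3) = -2/3)
S = 30560 (S = (5485 - 1*(-11665)) - ((-2638 - 4740) - 6032) = (5485 + 11665) - (-7378 - 6032) = 17150 - 1*(-13410) = 17150 + 13410 = 30560)
1/S - (sqrt(D(105) + Y(-70)) + 8828) = 1/30560 - (sqrt(-2/3 - 69/2) + 8828) = 1/30560 - (sqrt(-211/6) + 8828) = 1/30560 - (I*sqrt(1266)/6 + 8828) = 1/30560 - (8828 + I*sqrt(1266)/6) = 1/30560 + (-8828 - I*sqrt(1266)/6) = -269783679/30560 - I*sqrt(1266)/6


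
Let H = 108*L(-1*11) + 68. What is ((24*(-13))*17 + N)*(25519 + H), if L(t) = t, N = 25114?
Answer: 483344190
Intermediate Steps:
H = -1120 (H = 108*(-1*11) + 68 = 108*(-11) + 68 = -1188 + 68 = -1120)
((24*(-13))*17 + N)*(25519 + H) = ((24*(-13))*17 + 25114)*(25519 - 1120) = (-312*17 + 25114)*24399 = (-5304 + 25114)*24399 = 19810*24399 = 483344190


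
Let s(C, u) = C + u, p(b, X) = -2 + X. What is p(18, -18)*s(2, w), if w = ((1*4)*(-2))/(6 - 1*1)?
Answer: -8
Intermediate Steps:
w = -8/5 (w = (4*(-2))/(6 - 1) = -8/5 ≈ -1.6000)
p(18, -18)*s(2, w) = (-2 - 18)*(2 - 8/5) = -20*⅖ = -8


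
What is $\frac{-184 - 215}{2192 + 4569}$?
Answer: $- \frac{399}{6761} \approx -0.059015$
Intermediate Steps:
$\frac{-184 - 215}{2192 + 4569} = - \frac{399}{6761}$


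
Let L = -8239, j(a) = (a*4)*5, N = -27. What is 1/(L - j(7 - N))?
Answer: -1/8919 ≈ -0.00011212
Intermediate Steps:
j(a) = 20*a (j(a) = (4*a)*5 = 20*a)
1/(L - j(7 - N)) = 1/(-8239 - 20*(7 - 1*(-27))) = 1/(-8239 - 20*(7 + 27)) = 1/(-8239 - 20*34) = 1/(-8239 - 1*680) = 1/(-8239 - 680) = 1/(-8919) = -1/8919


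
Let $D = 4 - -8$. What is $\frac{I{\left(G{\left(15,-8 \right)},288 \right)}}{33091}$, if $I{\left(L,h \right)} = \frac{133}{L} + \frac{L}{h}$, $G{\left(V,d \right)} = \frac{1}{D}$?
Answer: $\frac{5515777}{114362496} \approx 0.048231$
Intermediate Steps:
$D = 12$ ($D = 4 + 8 = 12$)
$G{\left(V,d \right)} = \frac{1}{12}$
$\frac{I{\left(G{\left(15,-8 \right)},288 \right)}}{33091} = \frac{133 \frac{1}{\frac{1}{12}} + \frac{1}{12 \cdot 288}}{33091} = \left(133 \cdot 12 + \frac{1}{12} \cdot \frac{1}{288}\right) \frac{1}{33091} = \left(1596 + \frac{1}{3456}\right) \frac{1}{33091} = \frac{5515777}{3456} \cdot \frac{1}{33091} = \frac{5515777}{114362496}$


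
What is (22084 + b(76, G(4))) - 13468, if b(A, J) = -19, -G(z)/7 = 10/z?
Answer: 8597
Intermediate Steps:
G(z) = -70/z
(22084 + b(76, G(4))) - 13468 = (22084 - 19) - 13468 = 22065 - 13468 = 8597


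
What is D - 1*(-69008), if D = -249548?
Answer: -180540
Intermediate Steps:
D - 1*(-69008) = -249548 - 1*(-69008) = -249548 + 69008 = -180540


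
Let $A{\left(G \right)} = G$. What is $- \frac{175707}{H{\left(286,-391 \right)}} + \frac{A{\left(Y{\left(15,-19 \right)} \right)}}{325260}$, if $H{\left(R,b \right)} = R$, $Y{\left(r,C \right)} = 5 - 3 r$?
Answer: $- \frac{219809501}{357786} \approx -614.36$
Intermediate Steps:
$- \frac{175707}{H{\left(286,-391 \right)}} + \frac{A{\left(Y{\left(15,-19 \right)} \right)}}{325260} = - \frac{175707}{286} + \frac{5 - 45}{325260} = \left(-175707\right) \frac{1}{286} + \left(5 - 45\right) \frac{1}{325260} = - \frac{175707}{286} - \frac{2}{16263} = - \frac{219809501}{357786}$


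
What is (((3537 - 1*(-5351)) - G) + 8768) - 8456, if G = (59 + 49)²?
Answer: -2464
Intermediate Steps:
G = 11664 (G = 108² = 11664)
(((3537 - 1*(-5351)) - G) + 8768) - 8456 = (((3537 - 1*(-5351)) - 1*11664) + 8768) - 8456 = (((3537 + 5351) - 11664) + 8768) - 8456 = ((8888 - 11664) + 8768) - 8456 = (-2776 + 8768) - 8456 = 5992 - 8456 = -2464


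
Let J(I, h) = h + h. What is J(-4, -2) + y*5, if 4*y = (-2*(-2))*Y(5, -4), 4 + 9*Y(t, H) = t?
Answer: -31/9 ≈ -3.4444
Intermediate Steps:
J(I, h) = 2*h
Y(t, H) = -4/9 + t/9
y = 1/9 (y = ((-2*(-2))*(-4/9 + (1/9)*5))/4 = (4*(-4/9 + 5/9))/4 = (4*(1/9))/4 = (1/4)*(4/9) = 1/9 ≈ 0.11111)
J(-4, -2) + y*5 = 2*(-2) + (1/9)*5 = -4 + 5/9 = -31/9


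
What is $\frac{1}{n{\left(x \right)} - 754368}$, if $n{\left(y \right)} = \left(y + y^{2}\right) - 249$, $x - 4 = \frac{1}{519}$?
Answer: $- \frac{269361}{203258997845} \approx -1.3252 \cdot 10^{-6}$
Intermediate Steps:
$x = \frac{2077}{519}$ ($x = 4 + \frac{1}{519} = \frac{2077}{519} \approx 4.0019$)
$n{\left(y \right)} = -249 + y + y^{2}$
$\frac{1}{n{\left(x \right)} - 754368} = \frac{1}{\left(-249 + \frac{2077}{519} + \left(\frac{2077}{519}\right)^{2}\right) - 754368} = \frac{1}{\left(-249 + \frac{2077}{519} + \frac{4313929}{269361}\right) - 754368} = \frac{1}{- \frac{61678997}{269361} - 754368} = \frac{1}{- \frac{203258997845}{269361}} = - \frac{269361}{203258997845}$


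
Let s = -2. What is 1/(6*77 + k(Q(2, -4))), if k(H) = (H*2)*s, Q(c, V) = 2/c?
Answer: 1/458 ≈ 0.0021834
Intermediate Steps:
k(H) = -4*H (k(H) = (H*2)*(-2) = (2*H)*(-2) = -4*H)
1/(6*77 + k(Q(2, -4))) = 1/(6*77 - 8/2) = 1/(462 - 8/2) = 1/(462 - 4*1) = 1/(462 - 4) = 1/458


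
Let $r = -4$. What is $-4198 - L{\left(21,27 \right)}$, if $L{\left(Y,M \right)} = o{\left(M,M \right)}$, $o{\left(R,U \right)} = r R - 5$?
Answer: $-4085$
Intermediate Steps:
$o{\left(R,U \right)} = -5 - 4 R$ ($o{\left(R,U \right)} = - 4 R - 5 = -5 - 4 R$)
$L{\left(Y,M \right)} = -5 - 4 M$
$-4198 - L{\left(21,27 \right)} = -4198 - \left(-5 - 108\right) = -4198 - -113 = -4198 + 113 = -4085$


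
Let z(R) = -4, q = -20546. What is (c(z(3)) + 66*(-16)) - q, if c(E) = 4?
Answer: 19494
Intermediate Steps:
(c(z(3)) + 66*(-16)) - q = (4 + 66*(-16)) - 1*(-20546) = (4 - 1056) + 20546 = -1052 + 20546 = 19494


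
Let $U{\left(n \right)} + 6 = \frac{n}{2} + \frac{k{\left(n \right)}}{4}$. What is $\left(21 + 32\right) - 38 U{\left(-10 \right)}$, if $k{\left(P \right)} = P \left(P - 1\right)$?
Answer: $-574$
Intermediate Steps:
$k{\left(P \right)} = P \left(-1 + P\right)$
$U{\left(n \right)} = -6 + \frac{n}{2} + \frac{n \left(-1 + n\right)}{4}$ ($U{\left(n \right)} = -6 + \left(\frac{n}{2} + \frac{n \left(-1 + n\right)}{4}\right) = -6 + \frac{n}{2} + \frac{n \left(-1 + n\right)}{4}$)
$\left(21 + 32\right) - 38 U{\left(-10 \right)} = \left(21 + 32\right) - 38 \left(-6 + \frac{1}{4} \left(-10\right) + \frac{\left(-10\right)^{2}}{4}\right) = 53 - 38 \left(-6 - \frac{5}{2} + \frac{1}{4} \cdot 100\right) = 53 - 38 \left(-6 - \frac{5}{2} + 25\right) = 53 - 627 = -574$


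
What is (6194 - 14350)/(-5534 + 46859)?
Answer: -8156/41325 ≈ -0.19736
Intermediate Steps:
(6194 - 14350)/(-5534 + 46859) = -8156/41325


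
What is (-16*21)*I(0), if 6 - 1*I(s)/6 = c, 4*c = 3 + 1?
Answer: -10080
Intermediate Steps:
c = 1 (c = (3 + 1)/4 = (¼)*4 = 1)
I(s) = 30 (I(s) = 36 - 6*1 = 36 - 6 = 30)
(-16*21)*I(0) = -16*21*30 = -336*30 = -10080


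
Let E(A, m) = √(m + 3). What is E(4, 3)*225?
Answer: 225*√6 ≈ 551.13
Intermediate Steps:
E(A, m) = √(3 + m)
E(4, 3)*225 = √(3 + 3)*225 = √6*225 = 225*√6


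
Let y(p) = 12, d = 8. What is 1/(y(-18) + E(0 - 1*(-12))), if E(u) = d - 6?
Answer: 1/14 ≈ 0.071429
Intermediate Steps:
E(u) = 2 (E(u) = 8 - 6 = 2)
1/(y(-18) + E(0 - 1*(-12))) = 1/(12 + 2) = 1/14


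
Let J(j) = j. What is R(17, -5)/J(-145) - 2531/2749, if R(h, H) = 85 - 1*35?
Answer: -100889/79721 ≈ -1.2655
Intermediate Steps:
R(h, H) = 50 (R(h, H) = 85 - 35 = 50)
R(17, -5)/J(-145) - 2531/2749 = 50/(-145) - 2531/2749 = 50*(-1/145) - 2531*1/2749 = -10/29 - 2531/2749 = -100889/79721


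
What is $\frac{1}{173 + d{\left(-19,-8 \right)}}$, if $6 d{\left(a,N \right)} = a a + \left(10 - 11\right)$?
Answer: $\frac{1}{233} \approx 0.0042918$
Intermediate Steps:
$d{\left(a,N \right)} = - \frac{1}{6} + \frac{a^{2}}{6}$ ($d{\left(a,N \right)} = \frac{a a + \left(10 - 11\right)}{6} = \frac{a^{2} - 1}{6} = \frac{-1 + a^{2}}{6} = - \frac{1}{6} + \frac{a^{2}}{6}$)
$\frac{1}{173 + d{\left(-19,-8 \right)}} = \frac{1}{173 - \left(\frac{1}{6} - \frac{\left(-19\right)^{2}}{6}\right)} = \frac{1}{173 + \left(- \frac{1}{6} + \frac{1}{6} \cdot 361\right)} = \frac{1}{173 + \left(- \frac{1}{6} + \frac{361}{6}\right)} = \frac{1}{173 + 60} = \frac{1}{233}$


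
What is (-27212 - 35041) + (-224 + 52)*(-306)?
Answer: -9621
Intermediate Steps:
(-27212 - 35041) + (-224 + 52)*(-306) = -62253 - 172*(-306) = -62253 + 52632 = -9621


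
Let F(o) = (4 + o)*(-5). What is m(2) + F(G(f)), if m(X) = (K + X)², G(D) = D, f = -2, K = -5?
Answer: -1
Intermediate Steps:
m(X) = (-5 + X)²
F(o) = -20 - 5*o
m(2) + F(G(f)) = (-5 + 2)² + (-20 - 5*(-2)) = (-3)² + (-20 + 10) = 9 - 10 = -1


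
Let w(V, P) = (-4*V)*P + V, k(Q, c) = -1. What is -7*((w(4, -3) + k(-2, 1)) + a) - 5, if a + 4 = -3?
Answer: -313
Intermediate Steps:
a = -7 (a = -4 - 3 = -7)
w(V, P) = V - 4*P*V (w(V, P) = -4*P*V + V = V - 4*P*V)
-7*((w(4, -3) + k(-2, 1)) + a) - 5 = -7*((4*(1 - 4*(-3)) - 1) - 7) - 5 = -7*((4*(1 + 12) - 1) - 7) - 5 = -7*((4*13 - 1) - 7) - 5 = -7*((52 - 1) - 7) - 5 = -7*(51 - 7) - 5 = -7*44 - 5 = -308 - 5 = -313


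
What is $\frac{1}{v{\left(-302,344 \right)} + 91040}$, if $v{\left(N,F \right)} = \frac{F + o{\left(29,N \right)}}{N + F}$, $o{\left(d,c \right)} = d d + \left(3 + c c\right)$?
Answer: $\frac{21}{1958036} \approx 1.0725 \cdot 10^{-5}$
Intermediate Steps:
$o{\left(d,c \right)} = 3 + c^{2} + d^{2}$ ($o{\left(d,c \right)} = d^{2} + \left(3 + c^{2}\right) = 3 + c^{2} + d^{2}$)
$v{\left(N,F \right)} = \frac{844 + F + N^{2}}{F + N}$ ($v{\left(N,F \right)} = \frac{F + \left(3 + N^{2} + 29^{2}\right)}{N + F} = \frac{F + \left(3 + N^{2} + 841\right)}{F + N} = \frac{F + \left(844 + N^{2}\right)}{F + N} = \frac{844 + F + N^{2}}{F + N}$)
$\frac{1}{v{\left(-302,344 \right)} + 91040} = \frac{1}{\frac{844 + 344 + \left(-302\right)^{2}}{344 - 302} + 91040} = \frac{1}{\frac{844 + 344 + 91204}{42} + 91040} = \frac{1}{\frac{1}{42} \cdot 92392 + 91040} = \frac{1}{\frac{46196}{21} + 91040} = \frac{1}{\frac{1958036}{21}} = \frac{21}{1958036}$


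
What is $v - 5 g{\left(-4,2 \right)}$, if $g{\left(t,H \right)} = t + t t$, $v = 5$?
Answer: $-55$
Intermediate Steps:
$g{\left(t,H \right)} = t + t^{2}$
$v - 5 g{\left(-4,2 \right)} = 5 - 5 \left(- 4 \left(1 - 4\right)\right) = 5 - 5 \left(\left(-4\right) \left(-3\right)\right) = 5 - 60 = -55$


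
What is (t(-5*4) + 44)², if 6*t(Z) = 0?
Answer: 1936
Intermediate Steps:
t(Z) = 0 (t(Z) = (⅙)*0 = 0)
(t(-5*4) + 44)² = (0 + 44)² = 44² = 1936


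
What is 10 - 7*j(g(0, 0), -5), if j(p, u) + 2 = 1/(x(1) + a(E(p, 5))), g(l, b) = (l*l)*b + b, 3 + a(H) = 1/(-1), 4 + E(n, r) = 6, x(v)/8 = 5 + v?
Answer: 1049/44 ≈ 23.841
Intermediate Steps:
x(v) = 40 + 8*v (x(v) = 8*(5 + v) = 40 + 8*v)
E(n, r) = 2 (E(n, r) = -4 + 6 = 2)
a(H) = -4 (a(H) = -3 + 1/(-1) = -3 - 1 = -4)
g(l, b) = b + b*l² (g(l, b) = l²*b + b = b*l² + b = b + b*l²)
j(p, u) = -87/44 (j(p, u) = -2 + 1/((40 + 8*1) - 4) = -2 + 1/((40 + 8) - 4) = -2 + 1/(48 - 4) = -2 + 1/44 = -87/44)
10 - 7*j(g(0, 0), -5) = 10 - 7*(-87/44) = 10 + 609/44 = 1049/44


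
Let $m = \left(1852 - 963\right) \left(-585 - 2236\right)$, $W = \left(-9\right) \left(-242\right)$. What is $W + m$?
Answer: $-2505691$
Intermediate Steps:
$W = 2178$
$m = -2507869$ ($m = 889 \left(-2821\right) = -2507869$)
$W + m = 2178 - 2507869 = -2505691$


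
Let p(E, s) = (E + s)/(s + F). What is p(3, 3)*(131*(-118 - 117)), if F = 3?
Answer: -30785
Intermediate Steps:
p(E, s) = (E + s)/(3 + s) (p(E, s) = (E + s)/(s + 3) = (E + s)/(3 + s))
p(3, 3)*(131*(-118 - 117)) = ((3 + 3)/(3 + 3))*(131*(-118 - 117)) = (6/6)*(131*(-235)) = ((⅙)*6)*(-30785) = 1*(-30785) = -30785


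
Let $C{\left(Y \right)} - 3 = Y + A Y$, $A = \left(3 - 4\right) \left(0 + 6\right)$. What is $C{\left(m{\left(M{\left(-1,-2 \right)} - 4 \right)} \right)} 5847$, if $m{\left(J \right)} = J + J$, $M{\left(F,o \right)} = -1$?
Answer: $309891$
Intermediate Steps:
$A = -6$ ($A = \left(-1\right) 6 = -6$)
$m{\left(J \right)} = 2 J$
$C{\left(Y \right)} = 3 - 5 Y$ ($C{\left(Y \right)} = 3 + \left(Y - 6 Y\right) = 3 - 5 Y$)
$C{\left(m{\left(M{\left(-1,-2 \right)} - 4 \right)} \right)} 5847 = \left(3 - 5 \cdot 2 \left(-1 - 4\right)\right) 5847 = \left(3 - 5 \cdot 2 \left(-5\right)\right) 5847 = \left(3 - -50\right) 5847 = \left(3 + 50\right) 5847 = 53 \cdot 5847 = 309891$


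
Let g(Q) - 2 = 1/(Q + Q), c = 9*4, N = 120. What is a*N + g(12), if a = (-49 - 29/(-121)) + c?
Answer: -4440791/2904 ≈ -1529.2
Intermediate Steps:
c = 36
a = -1544/121 (a = (-49 - 29/(-121)) + 36 = (-49 - 29*(-1/121)) + 36 = (-49 + 29/121) + 36 = -5900/121 + 36 = -1544/121 ≈ -12.760)
g(Q) = 2 + 1/(2*Q) (g(Q) = 2 + 1/(Q + Q) = 2 + 1/(2*Q))
a*N + g(12) = -1544/121*120 + (2 + (1/2)/12) = -185280/121 + (2 + (1/2)*(1/12)) = -185280/121 + (2 + 1/24) = -185280/121 + 49/24 = -4440791/2904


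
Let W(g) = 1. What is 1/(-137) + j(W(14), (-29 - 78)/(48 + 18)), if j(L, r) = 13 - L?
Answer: 1643/137 ≈ 11.993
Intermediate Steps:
1/(-137) + j(W(14), (-29 - 78)/(48 + 18)) = 1/(-137) + (13 - 1*1) = -1/137 + (13 - 1) = -1/137 + 12 = 1643/137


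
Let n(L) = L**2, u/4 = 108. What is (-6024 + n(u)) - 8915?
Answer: 171685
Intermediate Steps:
u = 432 (u = 4*108 = 432)
(-6024 + n(u)) - 8915 = (-6024 + 432**2) - 8915 = (-6024 + 186624) - 8915 = 180600 - 8915 = 171685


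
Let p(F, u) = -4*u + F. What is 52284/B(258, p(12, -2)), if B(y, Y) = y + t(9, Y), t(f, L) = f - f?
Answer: 8714/43 ≈ 202.65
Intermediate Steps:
t(f, L) = 0
p(F, u) = F - 4*u
B(y, Y) = y (B(y, Y) = y + 0 = y)
52284/B(258, p(12, -2)) = 52284/258 = 52284*(1/258) = 8714/43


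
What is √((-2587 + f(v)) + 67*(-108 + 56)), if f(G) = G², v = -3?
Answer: I*√6062 ≈ 77.859*I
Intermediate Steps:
√((-2587 + f(v)) + 67*(-108 + 56)) = √((-2587 + (-3)²) + 67*(-108 + 56)) = √((-2587 + 9) + 67*(-52)) = √(-2578 - 3484) = √(-6062) = I*√6062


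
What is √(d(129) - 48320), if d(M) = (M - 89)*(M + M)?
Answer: 20*I*√95 ≈ 194.94*I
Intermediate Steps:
d(M) = 2*M*(-89 + M) (d(M) = (-89 + M)*(2*M) = 2*M*(-89 + M))
√(d(129) - 48320) = √(2*129*(-89 + 129) - 48320) = √(2*129*40 - 48320) = √(10320 - 48320) = √(-38000) = 20*I*√95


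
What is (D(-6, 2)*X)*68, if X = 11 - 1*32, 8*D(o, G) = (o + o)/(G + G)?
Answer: 1071/2 ≈ 535.50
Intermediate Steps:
D(o, G) = o/(8*G) (D(o, G) = ((o + o)/(G + G))/8 = ((2*o)/((2*G)))/8 = ((2*o)*(1/(2*G)))/8 = (o/G)/8 = o/(8*G))
X = -21 (X = 11 - 32 = -21)
(D(-6, 2)*X)*68 = (((⅛)*(-6)/2)*(-21))*68 = (((⅛)*(-6)*(½))*(-21))*68 = -3/8*(-21)*68 = (63/8)*68 = 1071/2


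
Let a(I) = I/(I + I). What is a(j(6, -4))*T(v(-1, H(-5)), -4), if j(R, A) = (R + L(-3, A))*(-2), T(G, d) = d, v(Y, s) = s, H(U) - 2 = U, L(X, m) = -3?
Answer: -2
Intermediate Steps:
H(U) = 2 + U
j(R, A) = 6 - 2*R (j(R, A) = (R - 3)*(-2) = (-3 + R)*(-2) = 6 - 2*R)
a(I) = ½ (a(I) = I/((2*I)) = I*(1/(2*I)) = ½)
a(j(6, -4))*T(v(-1, H(-5)), -4) = (½)*(-4) = -2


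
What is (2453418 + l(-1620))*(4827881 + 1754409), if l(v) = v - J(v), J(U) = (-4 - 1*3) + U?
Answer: 16149154843250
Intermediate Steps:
J(U) = -7 + U (J(U) = (-4 - 3) + U = -7 + U)
l(v) = 7 (l(v) = v - (-7 + v) = v + (7 - v) = 7)
(2453418 + l(-1620))*(4827881 + 1754409) = (2453418 + 7)*(4827881 + 1754409) = 2453425*6582290 = 16149154843250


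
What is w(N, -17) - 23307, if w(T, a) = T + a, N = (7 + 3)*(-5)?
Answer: -23374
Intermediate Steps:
N = -50 (N = 10*(-5) = -50)
w(N, -17) - 23307 = (-50 - 17) - 23307 = -67 - 23307 = -23374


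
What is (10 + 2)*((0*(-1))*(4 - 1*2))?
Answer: 0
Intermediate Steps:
(10 + 2)*((0*(-1))*(4 - 1*2)) = 12*(0*(4 - 2)) = 12*(0*2) = 12*0 = 0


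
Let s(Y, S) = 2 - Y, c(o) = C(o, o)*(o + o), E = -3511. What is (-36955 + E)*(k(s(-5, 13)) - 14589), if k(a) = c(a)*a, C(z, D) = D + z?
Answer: 534839122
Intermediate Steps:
c(o) = 4*o**2 (c(o) = (o + o)*(o + o) = (2*o)*(2*o) = 4*o**2)
k(a) = 4*a**3 (k(a) = (4*a**2)*a = 4*a**3)
(-36955 + E)*(k(s(-5, 13)) - 14589) = (-36955 - 3511)*(4*(2 - 1*(-5))**3 - 14589) = -40466*(4*(2 + 5)**3 - 14589) = -40466*(4*7**3 - 14589) = -40466*(4*343 - 14589) = -40466*(1372 - 14589) = -40466*(-13217) = 534839122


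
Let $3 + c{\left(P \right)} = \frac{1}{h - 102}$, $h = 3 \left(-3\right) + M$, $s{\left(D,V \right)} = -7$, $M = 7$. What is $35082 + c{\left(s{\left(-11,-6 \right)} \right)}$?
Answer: $\frac{3648215}{104} \approx 35079.0$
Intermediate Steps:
$h = -2$ ($h = 3 \left(-3\right) + 7 = -9 + 7 = -2$)
$c{\left(P \right)} = - \frac{313}{104}$ ($c{\left(P \right)} = -3 + \frac{1}{-2 - 102} = -3 + \frac{1}{-104} = -3 - \frac{1}{104} = - \frac{313}{104}$)
$35082 + c{\left(s{\left(-11,-6 \right)} \right)} = 35082 - \frac{313}{104} = \frac{3648215}{104}$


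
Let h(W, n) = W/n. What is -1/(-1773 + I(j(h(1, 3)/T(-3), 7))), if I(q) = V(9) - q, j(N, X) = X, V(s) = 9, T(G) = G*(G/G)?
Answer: 1/1771 ≈ 0.00056465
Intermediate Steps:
T(G) = G (T(G) = G*1 = G)
I(q) = 9 - q
-1/(-1773 + I(j(h(1, 3)/T(-3), 7))) = -1/(-1773 + (9 - 1*7)) = -1/(-1773 + (9 - 7)) = -1/(-1773 + 2) = -1/(-1771) = -1*(-1/1771) = 1/1771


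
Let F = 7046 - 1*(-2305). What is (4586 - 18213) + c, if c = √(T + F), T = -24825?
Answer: -13627 + I*√15474 ≈ -13627.0 + 124.39*I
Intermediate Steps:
F = 9351 (F = 7046 + 2305 = 9351)
c = I*√15474 (c = √(-24825 + 9351) = √(-15474) = I*√15474 ≈ 124.39*I)
(4586 - 18213) + c = (4586 - 18213) + I*√15474 = -13627 + I*√15474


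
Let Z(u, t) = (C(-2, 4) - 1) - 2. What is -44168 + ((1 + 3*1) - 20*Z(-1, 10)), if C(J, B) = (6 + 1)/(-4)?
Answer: -44069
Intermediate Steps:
C(J, B) = -7/4 (C(J, B) = 7*(-¼) = -7/4)
Z(u, t) = -19/4 (Z(u, t) = (-7/4 - 1) - 2 = -11/4 - 2 = -19/4)
-44168 + ((1 + 3*1) - 20*Z(-1, 10)) = -44168 + ((1 + 3*1) - 20*(-19/4)) = -44168 + ((1 + 3) + 95) = -44168 + (4 + 95) = -44168 + 99 = -44069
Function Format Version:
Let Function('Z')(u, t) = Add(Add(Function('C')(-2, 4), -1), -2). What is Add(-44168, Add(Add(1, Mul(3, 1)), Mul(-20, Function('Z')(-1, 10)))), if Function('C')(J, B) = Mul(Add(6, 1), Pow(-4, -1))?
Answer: -44069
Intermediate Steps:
Function('C')(J, B) = Rational(-7, 4) (Function('C')(J, B) = Mul(7, Rational(-1, 4)) = Rational(-7, 4))
Function('Z')(u, t) = Rational(-19, 4) (Function('Z')(u, t) = Add(Add(Rational(-7, 4), -1), -2) = Add(Rational(-11, 4), -2) = Rational(-19, 4))
Add(-44168, Add(Add(1, Mul(3, 1)), Mul(-20, Function('Z')(-1, 10)))) = Add(-44168, Add(Add(1, Mul(3, 1)), Mul(-20, Rational(-19, 4)))) = Add(-44168, Add(Add(1, 3), 95)) = Add(-44168, Add(4, 95)) = Add(-44168, 99) = -44069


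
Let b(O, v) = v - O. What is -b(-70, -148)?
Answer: 78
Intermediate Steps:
-b(-70, -148) = -(-148 - 1*(-70)) = -(-148 + 70) = -1*(-78) = 78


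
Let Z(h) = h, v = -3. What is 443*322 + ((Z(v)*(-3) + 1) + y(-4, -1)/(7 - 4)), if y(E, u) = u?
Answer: 427967/3 ≈ 1.4266e+5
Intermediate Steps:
443*322 + ((Z(v)*(-3) + 1) + y(-4, -1)/(7 - 4)) = 443*322 + ((-3*(-3) + 1) - 1/(7 - 4)) = 142646 + ((9 + 1) - 1/3) = 142646 + (10 + (1/3)*(-1)) = 142646 + (10 - 1/3) = 142646 + 29/3 = 427967/3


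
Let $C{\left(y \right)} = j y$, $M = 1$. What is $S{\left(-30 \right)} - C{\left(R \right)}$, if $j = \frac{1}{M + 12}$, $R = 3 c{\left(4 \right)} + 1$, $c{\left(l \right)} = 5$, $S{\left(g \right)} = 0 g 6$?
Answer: $- \frac{16}{13} \approx -1.2308$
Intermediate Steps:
$S{\left(g \right)} = 0$ ($S{\left(g \right)} = 0 \cdot 6 = 0$)
$R = 16$ ($R = 3 \cdot 5 + 1 = 15 + 1 = 16$)
$j = \frac{1}{13}$ ($j = \frac{1}{1 + 12} = \frac{1}{13} \approx 0.076923$)
$C{\left(y \right)} = \frac{y}{13}$
$S{\left(-30 \right)} - C{\left(R \right)} = 0 - \frac{1}{13} \cdot 16 = 0 - \frac{16}{13} = - \frac{16}{13}$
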